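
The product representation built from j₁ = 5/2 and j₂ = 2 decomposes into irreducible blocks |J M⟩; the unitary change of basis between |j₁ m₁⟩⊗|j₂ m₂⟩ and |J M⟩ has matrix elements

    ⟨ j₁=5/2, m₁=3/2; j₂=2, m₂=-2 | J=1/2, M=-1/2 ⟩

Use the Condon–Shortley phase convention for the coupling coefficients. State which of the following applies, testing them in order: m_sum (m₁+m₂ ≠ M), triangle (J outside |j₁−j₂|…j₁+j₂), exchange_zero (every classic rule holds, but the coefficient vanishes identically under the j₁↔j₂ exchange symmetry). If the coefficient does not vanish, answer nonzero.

m-sum: m₁+m₂ = 3/2+(-2) = -1/2, M = -1/2  ✓
triangle: |j₁−j₂| = 1/2 ≤ J = 1/2 ≤ j₁+j₂ = 9/2  ✓
exchange: j₁≠j₂ or m₁≠m₂ — the exchange symmetry imposes no constraint here
value check: CG = +√(1/15) = +0.258199 ≠ 0

nonzero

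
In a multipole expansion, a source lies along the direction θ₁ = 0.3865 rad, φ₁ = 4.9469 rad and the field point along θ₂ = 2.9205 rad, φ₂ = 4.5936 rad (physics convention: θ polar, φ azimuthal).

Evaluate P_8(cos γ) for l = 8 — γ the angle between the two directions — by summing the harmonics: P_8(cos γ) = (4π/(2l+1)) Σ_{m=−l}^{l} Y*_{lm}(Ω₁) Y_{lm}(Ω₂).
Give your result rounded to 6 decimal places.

Summing Y*_{l m}(θ₁,φ₁)·Y_{l m}(θ₂,φ₂) over m ∈ [−8, 8]; prefactor 4π/(2·8+1) = 0.739198:
  term(m=-8) = (-0.000000, 0.000000)   from Y*(Ω₁)=(-0.000063, 0.000200), Y(Ω₂)=(0.000002, 0.000002)
  term(m=-7) = (0.000000, -0.000000)   from Y*(Ω₁)=(-0.002060, -0.000146), Y(Ω₂)=(-0.000036, 0.000033)
  term(m=-6) = (-0.000004, 0.000006)   from Y*(Ω₁)=(-0.002089, -0.012645), Y(Ω₂)=(-0.000421, -0.000364)
  term(m=-5) = (0.000050, -0.000252)   from Y*(Ω₁)=(0.052140, -0.021937), Y(Ω₂)=(0.002540, -0.003761)
  term(m=-4) = (0.000782, 0.004922)   from Y*(Ω₁)=(0.107176, 0.146147), Y(Ω₂)=(0.024453, 0.012580)
  term(m=-3) = (-0.024322, -0.043390)   from Y*(Ω₁)=(-0.263469, 0.310568), Y(Ω₂)=(-0.042609, 0.114461)
  term(m=-2) = (0.161556, 0.137910)   from Y*(Ω₁)=(-0.505139, -0.255972), Y(Ω₂)=(-0.364558, -0.088278)
  term(m=-1) = (-0.171941, -0.063407)   from Y*(Ω₁)=(0.062692, -0.262412), Y(Ω₂)=(0.080498, -0.674465)
  term(m=+0) = (-0.137705, -0.000000)   from Y*(Ω₁)=(-0.402116, -0.000000), Y(Ω₂)=(0.342451, 0.000000)
  term(m=+1) = (-0.171941, 0.063407)   from Y*(Ω₁)=(-0.062692, -0.262412), Y(Ω₂)=(-0.080498, -0.674465)
  term(m=+2) = (0.161556, -0.137910)   from Y*(Ω₁)=(-0.505139, 0.255972), Y(Ω₂)=(-0.364558, 0.088278)
  term(m=+3) = (-0.024322, 0.043390)   from Y*(Ω₁)=(0.263469, 0.310568), Y(Ω₂)=(0.042609, 0.114461)
  term(m=+4) = (0.000782, -0.004922)   from Y*(Ω₁)=(0.107176, -0.146147), Y(Ω₂)=(0.024453, -0.012580)
  term(m=+5) = (0.000050, 0.000252)   from Y*(Ω₁)=(-0.052140, -0.021937), Y(Ω₂)=(-0.002540, -0.003761)
  term(m=+6) = (-0.000004, -0.000006)   from Y*(Ω₁)=(-0.002089, 0.012645), Y(Ω₂)=(-0.000421, 0.000364)
  term(m=+7) = (0.000000, 0.000000)   from Y*(Ω₁)=(0.002060, -0.000146), Y(Ω₂)=(0.000036, 0.000033)
  term(m=+8) = (-0.000000, -0.000000)   from Y*(Ω₁)=(-0.000063, -0.000200), Y(Ω₂)=(0.000002, -0.000002)
Σ over m = (-0.205462, 0.000000); ×(4π/17) → (-0.151877, 0.000000). Real part: -0.151877

-0.151877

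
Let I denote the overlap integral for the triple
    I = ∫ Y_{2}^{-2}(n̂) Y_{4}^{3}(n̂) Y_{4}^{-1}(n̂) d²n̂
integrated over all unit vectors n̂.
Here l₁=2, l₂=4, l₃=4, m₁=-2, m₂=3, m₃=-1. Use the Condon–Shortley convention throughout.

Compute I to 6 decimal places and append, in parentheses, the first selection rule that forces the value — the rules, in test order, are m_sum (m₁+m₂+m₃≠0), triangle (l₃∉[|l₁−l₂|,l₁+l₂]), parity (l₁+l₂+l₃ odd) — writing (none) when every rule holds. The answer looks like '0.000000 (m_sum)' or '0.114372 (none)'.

Checks pass: Σm=0; 10 even; l₃=4∈[2,6].
(2·2+1)(2·4+1)(2·4+1) = 405
Δ: 2! 2! 6! / 11! → 1/13860
sum: t=0:+1/192 t=1:−1/36 t=2:+1/192 = -5/288
3j²(2 4 4; 0 0 0) = Δ·Π!·Σ² = 20/693  (sign -1)
sum: t=2:+1/480 = 1/480
3j²(2 4 4; -2 3 -1) = Δ·Π!·Σ² = 3/110  (sign -1)
combine: 4πI² = 405·20/693·3/110 = 270/847
take √, sign +1: I = 0.15927046
No selection rule forces the value: the integral is nonzero (none).

0.159270 (none)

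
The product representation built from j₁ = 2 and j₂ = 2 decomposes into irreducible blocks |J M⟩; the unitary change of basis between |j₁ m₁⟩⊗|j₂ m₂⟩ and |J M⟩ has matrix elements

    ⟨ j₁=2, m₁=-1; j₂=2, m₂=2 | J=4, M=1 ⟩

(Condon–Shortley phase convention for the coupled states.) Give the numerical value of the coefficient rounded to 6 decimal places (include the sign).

√[9·0!4!4!/9! · 1!3!4!0!5!3!] = √(10368/7)
  +(−1)^0/∏(0,0,3,4,1,0)! = 1/144  (running 1/144)
⟨..|..⟩ = √(10368/7)·(1/144) = +0.267261

+√(1/14) = +0.267261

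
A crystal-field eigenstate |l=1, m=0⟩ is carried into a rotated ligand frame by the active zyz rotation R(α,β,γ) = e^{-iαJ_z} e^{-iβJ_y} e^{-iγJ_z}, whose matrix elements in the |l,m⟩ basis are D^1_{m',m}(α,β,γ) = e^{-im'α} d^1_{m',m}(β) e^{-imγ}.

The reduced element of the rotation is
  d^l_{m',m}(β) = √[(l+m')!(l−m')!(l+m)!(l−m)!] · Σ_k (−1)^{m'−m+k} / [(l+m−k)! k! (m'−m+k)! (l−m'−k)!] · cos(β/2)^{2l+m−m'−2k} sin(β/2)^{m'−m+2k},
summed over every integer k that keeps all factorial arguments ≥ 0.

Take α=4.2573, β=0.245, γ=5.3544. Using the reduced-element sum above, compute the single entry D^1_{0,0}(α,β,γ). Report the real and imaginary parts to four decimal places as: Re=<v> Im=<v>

First d^1_{0,0}(β=0.2450), then the phase factors e^{-i(0)α} and e^{-i(0)γ}:
c=cos(0.245000/2)=0.992506, s=sin(0.245000/2)=0.122194; N=√[1·1·1·1]=1.000000
k: max(0,(0)−(0))=0 … min(1+(0),1−(0))=1
  k=0: (−1)^0·1.0000/(1)·0.9925^2·0.1222^0 = +0.985069
  k=1: (−1)^1·1.0000/(1)·0.9925^0·0.1222^2 = -0.014931
d^1_{0,0}(0.2450) = +0.985069 -0.014931 = +0.970137
D = (+1.000000+0.000000i)·(+0.970137)·(+1.000000+0.000000i) = +0.970137+0.000000i

Re=0.9701 Im=0.0000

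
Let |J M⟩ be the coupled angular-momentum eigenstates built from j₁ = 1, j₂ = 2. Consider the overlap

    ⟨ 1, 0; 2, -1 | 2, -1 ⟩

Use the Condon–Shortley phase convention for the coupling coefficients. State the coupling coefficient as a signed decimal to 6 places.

j₁+j₂−J=1  J+j₁−j₂=1  J−j₁+j₂=3  j₁+j₂+J+1=6
(j₁±m₁, j₂±m₂, J±M) = (1,1,1,3,1,3)
P² = 3/2
sum k=0..1:
  [0] +1/2 = 1/2
  [1] −1/6 = -1/6
S = 1/3
C² = P²·S² = 1/6 ; C = +0.408248

+√(1/6) ≈ +0.408248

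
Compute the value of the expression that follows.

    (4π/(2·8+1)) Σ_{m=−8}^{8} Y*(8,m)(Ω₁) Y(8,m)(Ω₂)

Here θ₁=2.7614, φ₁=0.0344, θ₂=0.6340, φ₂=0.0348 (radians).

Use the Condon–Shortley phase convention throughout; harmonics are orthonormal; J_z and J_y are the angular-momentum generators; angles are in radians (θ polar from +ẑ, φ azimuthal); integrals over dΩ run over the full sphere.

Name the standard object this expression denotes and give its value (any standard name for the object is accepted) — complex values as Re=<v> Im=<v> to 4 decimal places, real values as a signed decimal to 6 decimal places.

Legendre polynomial (addition theorem), +0.008246

This sum is the spherical-harmonic addition theorem: it equals the Legendre polynomial P_l(cos γ) of the angle γ between the two directions.
Term-by-term m-sum for l=8 (normalisation 4π/17 = 0.739198):
  m=-8: (+0.000178+0.000050i) × (+0.007514-0.002148i) = +0.000001-0.000000i  (running Σ = +0.000001-0.000000i)
  m=-7: (-0.001802-0.000443i) × (+0.041260-0.010255i) = -0.000079+0.000000i  (running Σ = -0.000077+0.000000i)
  m=-6: (+0.011484+0.002405i) × (+0.139006-0.029454i) = +0.001667-0.000004i  (running Σ = +0.001590-0.000004i)
  m=-5: (-0.052015-0.009036i) × (+0.317045-0.055729i) = -0.016995+0.000034i  (running Σ = -0.015405+0.000030i)
  m=-4: (+0.171020+0.023682i) × (+0.474799-0.066522i) = +0.082776-0.000132i  (running Σ = +0.067371-0.000102i)
  m=-3: (-0.394931-0.040902i) × (+0.371736-0.038951i) = -0.148403+0.000178i  (running Σ = -0.081033+0.000076i)
  m=-2: (+0.567794+0.039126i) × (-0.081483+0.005680i) = -0.046488+0.000037i  (running Σ = -0.127521+0.000113i)
  m=-1: (-0.295165-0.010158i) × (-0.415795+0.014476i) = +0.122875-0.000049i  (running Σ = -0.004645+0.000064i)
  m=0: (-0.386991-0.000000i) × (-0.052834+0.000000i) = +0.020446+0.000000i  (running Σ = +0.015801+0.000064i)
  m=1: (+0.295165-0.010158i) × (+0.415795+0.014476i) = +0.122875+0.000049i  (running Σ = +0.138676+0.000113i)
  m=2: (+0.567794-0.039126i) × (-0.081483-0.005680i) = -0.046488-0.000037i  (running Σ = +0.092188+0.000076i)
  m=3: (+0.394931-0.040902i) × (-0.371736-0.038951i) = -0.148403-0.000178i  (running Σ = -0.056215-0.000102i)
  m=4: (+0.171020-0.023682i) × (+0.474799+0.066522i) = +0.082776+0.000132i  (running Σ = +0.026560+0.000030i)
  m=5: (+0.052015-0.009036i) × (-0.317045-0.055729i) = -0.016995-0.000034i  (running Σ = +0.009566-0.000004i)
  m=6: (+0.011484-0.002405i) × (+0.139006+0.029454i) = +0.001667+0.000004i  (running Σ = +0.011233+0.000000i)
  m=7: (+0.001802-0.000443i) × (-0.041260-0.010255i) = -0.000079-0.000000i  (running Σ = +0.011154-0.000000i)
  m=8: (+0.000178-0.000050i) × (+0.007514+0.002148i) = +0.000001+0.000000i  (running Σ = +0.011155-0.000000i)
Accumulated sum +0.011155-0.000000i; after 4π/(2l+1) scaling, +0.008246-0.000000i ⇒ P_8 = 0.008246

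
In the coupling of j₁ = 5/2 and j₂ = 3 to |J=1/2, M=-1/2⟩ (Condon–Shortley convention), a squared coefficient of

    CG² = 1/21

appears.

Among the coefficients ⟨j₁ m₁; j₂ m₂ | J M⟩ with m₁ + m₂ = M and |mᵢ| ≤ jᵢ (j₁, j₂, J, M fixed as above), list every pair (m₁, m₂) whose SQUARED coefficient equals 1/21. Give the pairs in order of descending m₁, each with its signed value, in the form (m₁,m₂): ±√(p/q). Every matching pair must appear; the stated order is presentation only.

Admissible pairs with m₁+m₂ = M = -1/2: (-5/2,2), (-3/2,1), (-1/2,0), (1/2,-1), (3/2,-2), (5/2,-3)
  (m₁,m₂)=(5/2,-3): CG² = 2/7, CG = +√(2/7)
  (m₁,m₂)=(3/2,-2): CG² = 5/21, CG = −√(5/21)
  (m₁,m₂)=(1/2,-1): CG² = 4/21, CG = +√(4/21)
  (m₁,m₂)=(-1/2,0): CG² = 1/7, CG = −√(1/7)
  (m₁,m₂)=(-3/2,1): CG² = 2/21, CG = +√(2/21)
  (m₁,m₂)=(-5/2,2): CG² = 1/21, CG = −√(1/21)   ← matches the target
Pairs with CG² = 1/21: (-5/2,2): −√(1/21)

(-5/2,2): −√(1/21)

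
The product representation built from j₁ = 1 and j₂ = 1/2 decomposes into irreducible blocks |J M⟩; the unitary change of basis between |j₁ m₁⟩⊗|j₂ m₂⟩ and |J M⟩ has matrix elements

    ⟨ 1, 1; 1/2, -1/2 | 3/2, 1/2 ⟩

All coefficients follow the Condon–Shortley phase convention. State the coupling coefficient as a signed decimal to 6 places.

+√(1/3) ≈ +0.577350

triangle: 0!·2!·1!/4! = 2/24
(j±m)!: 2!·0!·0!·1!·2!·1! = 4
prefactor² = (2J+1)·Δ·N² = 4/3
  k=0: +1/(0!·0!·0!·0!·2!·1!) = 1/2
Σ = 1/2  ⇒  CG² = 4/3·(1/2)² = 1/3
CG = +√(1/3) = +0.577350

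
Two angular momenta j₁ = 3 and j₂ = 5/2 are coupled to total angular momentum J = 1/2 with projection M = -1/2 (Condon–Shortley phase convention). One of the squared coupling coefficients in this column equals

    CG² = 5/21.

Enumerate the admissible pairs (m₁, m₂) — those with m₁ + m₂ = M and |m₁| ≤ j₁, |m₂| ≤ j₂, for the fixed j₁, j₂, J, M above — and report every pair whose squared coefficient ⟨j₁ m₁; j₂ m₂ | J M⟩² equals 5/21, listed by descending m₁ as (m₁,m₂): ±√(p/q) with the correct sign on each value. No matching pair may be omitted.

(-2,3/2): +√(5/21)

Admissible pairs with m₁+m₂ = M = -1/2: (-3,5/2), (-2,3/2), (-1,1/2), (0,-1/2), (1,-3/2), (2,-5/2)
  (m₁,m₂)=(2,-5/2): CG² = 1/21, CG = +√(1/21)
  (m₁,m₂)=(1,-3/2): CG² = 2/21, CG = −√(2/21)
  (m₁,m₂)=(0,-1/2): CG² = 1/7, CG = +√(1/7)
  (m₁,m₂)=(-1,1/2): CG² = 4/21, CG = −√(4/21)
  (m₁,m₂)=(-2,3/2): CG² = 5/21, CG = +√(5/21)   ← matches the target
  (m₁,m₂)=(-3,5/2): CG² = 2/7, CG = −√(2/7)
Pairs with CG² = 5/21: (-2,3/2): +√(5/21)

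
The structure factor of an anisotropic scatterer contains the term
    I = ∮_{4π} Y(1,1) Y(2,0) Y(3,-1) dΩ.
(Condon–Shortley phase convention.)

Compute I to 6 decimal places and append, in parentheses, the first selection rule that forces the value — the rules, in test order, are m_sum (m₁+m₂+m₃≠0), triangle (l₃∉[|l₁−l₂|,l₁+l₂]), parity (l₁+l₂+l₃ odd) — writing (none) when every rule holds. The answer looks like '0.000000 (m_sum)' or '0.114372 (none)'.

Rules hold: Σm=0, L=6 even, 1≤3≤3.
N = 3·5·7 = 105
Δ = 0!·2!·4!/7! = 1/105
Racah Σ t=0..0: t=0:+1/4 = 1/4
⇒ 3j(1 2 3; 0 0 0)² = 3/35, sgn -1
Racah Σ t=0..0: t=0:+1/8 = 1/8
⇒ 3j(1 2 3; 1 0 -1)² = 2/35, sgn +1
4πI² = N·(3j₀)²·(3jₘ)² = 18/35
I = -1·√(0.514286/4π) = -0.20230066
No selection rule forces the value: the integral is nonzero (none).

-0.202301 (none)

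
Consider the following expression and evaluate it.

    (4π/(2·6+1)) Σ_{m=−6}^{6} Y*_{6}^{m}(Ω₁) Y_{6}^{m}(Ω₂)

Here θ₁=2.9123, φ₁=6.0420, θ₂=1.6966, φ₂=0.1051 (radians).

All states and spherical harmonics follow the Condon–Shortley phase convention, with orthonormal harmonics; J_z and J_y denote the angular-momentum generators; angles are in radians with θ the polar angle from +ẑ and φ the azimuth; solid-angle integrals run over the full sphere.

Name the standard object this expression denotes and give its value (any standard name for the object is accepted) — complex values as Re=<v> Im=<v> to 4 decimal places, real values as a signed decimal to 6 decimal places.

Legendre polynomial (addition theorem), +0.195158

This sum is the spherical-harmonic addition theorem: it equals the Legendre polynomial P_l(cos γ) of the angle γ between the two directions.
Term-by-term m-sum for l=6 (normalisation 4π/13 = 0.966644):
  m=-6: Y*=+0.000008-0.000066i  Y=+0.372035-0.271598i  product -0.000015-0.000027i
  m=-5: Y*=-0.000353+0.000923i  Y=-0.174576+0.101235i  product -0.000032-0.000197i
  m=-4: Y*=+0.005116-0.007381i  Y=-0.260896+0.116634i  product -0.000474+0.002522i
  m=-3: Y*=-0.041485+0.036647i  Y=+0.214484-0.069961i  product -0.006334+0.010763i
  m=-2: Y*=+0.202842-0.106214i  Y=+0.227234-0.048481i  product +0.040943-0.033969i
  m=-1: Y*=-0.551500+0.135654i  Y=-0.231330+0.024403i  product +0.124268-0.044839i
  m=+0: Y*=+0.527500-0.000000i  Y=-0.217669+0.000000i  product -0.114820+0.000000i
  m=+1: Y*=+0.551500+0.135654i  Y=+0.231330+0.024403i  product +0.124268+0.044839i
  m=+2: Y*=+0.202842+0.106214i  Y=+0.227234+0.048481i  product +0.040943+0.033969i
  m=+3: Y*=+0.041485+0.036647i  Y=-0.214484-0.069961i  product -0.006334-0.010763i
  m=+4: Y*=+0.005116+0.007381i  Y=-0.260896-0.116634i  product -0.000474-0.002522i
  m=+5: Y*=+0.000353+0.000923i  Y=+0.174576+0.101235i  product -0.000032+0.000197i
  m=+6: Y*=+0.000008+0.000066i  Y=+0.372035+0.271598i  product -0.000015+0.000027i
Accumulated sum +0.201892-0.000000i; after 4π/(2l+1) scaling, +0.195158-0.000000i ⇒ P_6 = 0.195158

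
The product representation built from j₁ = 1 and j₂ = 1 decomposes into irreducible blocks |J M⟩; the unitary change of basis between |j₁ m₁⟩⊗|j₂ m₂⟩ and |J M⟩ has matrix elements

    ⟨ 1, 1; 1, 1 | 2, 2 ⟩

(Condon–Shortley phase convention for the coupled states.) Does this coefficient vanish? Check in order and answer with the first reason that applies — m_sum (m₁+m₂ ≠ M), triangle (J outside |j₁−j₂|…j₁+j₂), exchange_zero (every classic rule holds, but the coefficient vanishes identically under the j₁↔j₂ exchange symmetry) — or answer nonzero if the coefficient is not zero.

m-sum: m₁+m₂ = 1+1 = 2, M = 2  ✓
triangle: |j₁−j₂| = 0 ≤ J = 2 ≤ j₁+j₂ = 2  ✓
exchange: j₁=j₂, m₁=m₂ with (−1)^(j₁+j₂−J) = (−1)^0 = +1 — symmetry imposes no zero
value check: CG = +1 = +1.000000 ≠ 0

nonzero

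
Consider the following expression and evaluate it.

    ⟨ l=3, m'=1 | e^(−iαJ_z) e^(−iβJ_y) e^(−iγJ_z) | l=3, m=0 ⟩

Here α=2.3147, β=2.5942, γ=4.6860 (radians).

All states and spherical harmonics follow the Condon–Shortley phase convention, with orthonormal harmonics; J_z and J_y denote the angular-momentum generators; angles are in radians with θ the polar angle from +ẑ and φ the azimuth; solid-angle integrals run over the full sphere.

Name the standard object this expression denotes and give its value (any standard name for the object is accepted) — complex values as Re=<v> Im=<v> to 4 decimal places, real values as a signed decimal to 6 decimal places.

Wigner D-matrix element, Re=0.4037 Im=0.4387

This is a Wigner D-matrix element — the rotation-matrix element ⟨l m'| R(α,β,γ) |l m⟩ in the angular-momentum basis.
First d^3_{1,0}(β=2.5942), then the phase factors e^{-i(1)α} and e^{-i(0)γ}:
With c≡cos(β/2)=0.270292 and s≡sin(β/2)=0.962778, N=[24·2·6·6]^{1/2}=41.569219
k∈{0,1,2} keeps every argument non-negative
  k=0: (−1)^1·41.5692/(12)·0.2703^5·0.9628^1 = -0.004812
  k=1: (−1)^2·41.5692/(4)·0.2703^3·0.9628^3 = +0.183143
  k=2: (−1)^3·41.5692/(12)·0.2703^1·0.9628^5 = -0.774561
d^3_{1,0}(2.5942) = -0.004812 +0.183143 -0.774561 = -0.596229
Attach z-rotation phases: D = e^{-i(1)(2.3147)}·(-0.596229)·e^{-i(0)(4.6860)} = +0.403746+0.438724i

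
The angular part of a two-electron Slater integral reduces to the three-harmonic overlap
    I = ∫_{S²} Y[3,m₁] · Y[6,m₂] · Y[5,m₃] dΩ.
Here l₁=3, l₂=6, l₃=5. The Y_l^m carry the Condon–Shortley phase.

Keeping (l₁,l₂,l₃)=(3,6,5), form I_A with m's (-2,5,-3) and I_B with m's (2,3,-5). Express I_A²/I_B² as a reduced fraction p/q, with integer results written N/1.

11/3

l's match ⇒ only the (l;m) 3-j factors differ between A and B.
A: triangle coeff Δ(3,6,5) = 1/675675; Σ_t [3,4]: t=3:−1/483840 t=4:+1/120960 = 1/161280; (3j)²=2/91 [(3 6 5; -2 5 -3)], sign=+1
B: triangle coeff Δ(3,6,5) = 1/675675; Σ_t [1,1]: t=1:−1/483840 = -1/483840; (3j)²=6/1001 [(3 6 5; 2 3 -5)], sign=-1
I_A²/I_B² = (2/91)/(6/1001) = 11/3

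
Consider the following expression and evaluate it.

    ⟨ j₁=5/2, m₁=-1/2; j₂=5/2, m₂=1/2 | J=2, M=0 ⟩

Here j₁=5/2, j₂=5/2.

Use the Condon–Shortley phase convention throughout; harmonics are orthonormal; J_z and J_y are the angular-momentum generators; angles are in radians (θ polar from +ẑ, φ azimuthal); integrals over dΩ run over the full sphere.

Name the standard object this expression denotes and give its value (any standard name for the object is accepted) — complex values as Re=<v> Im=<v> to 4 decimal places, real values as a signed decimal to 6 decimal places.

Clebsch–Gordan coefficient, +√(4/21) ≈ +0.436436

This is a Clebsch–Gordan (vector-coupling) coefficient.
√[5·3!2!2!/8! · 2!3!3!2!2!2!] = √(12/7)
  +(−1)^1/∏(1,2,2,2,0,0)! = -1/8  (running -1/8)
  +(−1)^2/∏(2,1,1,1,1,1)! = 1/2  (running 3/8)
  +(−1)^3/∏(3,0,0,0,2,2)! = -1/24  (running 1/3)
⟨..|..⟩ = √(12/7)·(1/3) = +0.436436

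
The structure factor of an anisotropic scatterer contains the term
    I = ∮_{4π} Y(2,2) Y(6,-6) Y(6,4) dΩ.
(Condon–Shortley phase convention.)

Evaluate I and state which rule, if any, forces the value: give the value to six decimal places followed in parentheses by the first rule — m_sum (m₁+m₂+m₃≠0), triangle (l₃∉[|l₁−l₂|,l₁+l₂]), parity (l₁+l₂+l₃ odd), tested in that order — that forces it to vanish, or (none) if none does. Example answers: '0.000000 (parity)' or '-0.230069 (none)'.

-0.076075 (none)

Checks pass: Σm=0; 14 even; l₃=6∈[4,8].
(2·2+1)(2·6+1)(2·6+1) = 845
Δ: 2! 2! 10! / 15! → 1/90090
sum: t=0:+1/69120 t=1:−1/14400 t=2:+1/69120 = -7/172800
3j²(2 6 6; 0 0 0) = Δ·Π!·Σ² = 14/715  (sign -1)
sum: t=0:+1/14515200 = 1/14515200
3j²(2 6 6; 2 -6 4) = Δ·Π!·Σ² = 2/455  (sign +1)
combine: 4πI² = 845·14/715·2/455 = 4/55
take √, sign -1: I = -0.07607531
No selection rule forces the value: the integral is nonzero (none).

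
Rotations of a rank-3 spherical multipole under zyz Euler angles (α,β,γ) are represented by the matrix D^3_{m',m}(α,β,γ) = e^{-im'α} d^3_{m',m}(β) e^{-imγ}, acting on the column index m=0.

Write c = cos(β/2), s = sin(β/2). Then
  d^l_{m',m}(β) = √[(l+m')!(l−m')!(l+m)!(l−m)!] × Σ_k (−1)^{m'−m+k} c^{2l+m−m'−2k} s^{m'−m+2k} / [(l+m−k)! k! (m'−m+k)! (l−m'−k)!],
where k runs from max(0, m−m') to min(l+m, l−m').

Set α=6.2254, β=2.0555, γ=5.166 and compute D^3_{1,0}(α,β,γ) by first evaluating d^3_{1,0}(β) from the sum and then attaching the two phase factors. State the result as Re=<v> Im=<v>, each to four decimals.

Re=-0.0327 Im=-0.0019

Split into d^3_{1,0}(β=2.0555) × two z-phases.
Half-angle: c=0.516746, s=0.856138. N=√(24·2·6·6)=41.569219
The bounds max(0,m−m')=0 and min(l+m,l−m')=2 give 3 terms
  k=0: (−1)^1·41.5692/(12)·0.5167^5·0.8561^1 = -0.109275
  k=1: (−1)^2·41.5692/(4)·0.5167^3·0.8561^3 = +0.899863
  k=2: (−1)^3·41.5692/(12)·0.5167^1·0.8561^5 = -0.823357
d^3_{1,0}(2.0555) = -0.109275 +0.899863 -0.823357 = -0.032769
Attach z-rotation phases: D = e^{-i(1)(6.2254)}·(-0.032769)·e^{-i(0)(5.1660)} = -0.032715-0.001893i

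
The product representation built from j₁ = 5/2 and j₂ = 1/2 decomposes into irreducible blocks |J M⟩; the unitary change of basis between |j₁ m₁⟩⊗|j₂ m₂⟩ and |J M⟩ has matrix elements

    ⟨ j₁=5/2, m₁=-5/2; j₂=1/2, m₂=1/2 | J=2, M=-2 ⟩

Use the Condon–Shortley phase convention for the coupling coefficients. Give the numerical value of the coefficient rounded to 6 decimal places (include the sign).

-0.912871

triangle: 1!·4!·0!/6! = 24/720
(j±m)!: 0!·5!·1!·0!·0!·4! = 2880
prefactor² = (2J+1)·Δ·N² = 480
  k=1: −1/(1!·0!·4!·0!·0!·0!) = -1/24
Σ = -1/24  ⇒  CG² = 480·(-1/24)² = 5/6
CG = −√(5/6) = -0.912871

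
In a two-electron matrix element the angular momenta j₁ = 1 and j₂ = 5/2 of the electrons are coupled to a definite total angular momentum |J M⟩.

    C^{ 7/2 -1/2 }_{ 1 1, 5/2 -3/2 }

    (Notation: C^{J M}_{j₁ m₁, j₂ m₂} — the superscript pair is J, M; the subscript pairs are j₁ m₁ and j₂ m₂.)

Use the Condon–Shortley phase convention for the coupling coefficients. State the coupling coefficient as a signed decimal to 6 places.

+0.377964  (= +√(1/7))

j₁+j₂−J=0  J+j₁−j₂=2  J−j₁+j₂=5  j₁+j₂+J+1=8
(j₁±m₁, j₂±m₂, J±M) = (2,0,1,4,3,4)
P² = 2304/7
sum k=0..0:
  [0] +1/48 = 1/48
S = 1/48
C² = P²·S² = 1/7 ; C = +0.377964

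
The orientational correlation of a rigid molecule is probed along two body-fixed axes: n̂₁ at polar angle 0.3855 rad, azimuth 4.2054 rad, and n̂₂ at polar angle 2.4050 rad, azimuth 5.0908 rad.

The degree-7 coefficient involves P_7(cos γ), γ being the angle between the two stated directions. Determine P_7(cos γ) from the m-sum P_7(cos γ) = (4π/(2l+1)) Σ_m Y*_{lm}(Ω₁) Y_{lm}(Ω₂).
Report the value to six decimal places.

Term-by-term m-sum for l=7 (normalisation 4π/15 = 0.837758):
  m=-7: Y*=-0.00021 - 0.00049j  Y=-0.01460 + 0.02720j  product 0.00002 + 0.00000j
  m=-6: Y*=0.00488 + 0.00049j  Y=-0.08202 - 0.09744j  product -0.00035 - 0.00052j
  m=-5: Y*=-0.01598 + 0.02303j  Y=0.29213 - 0.09722j  product -0.00243 + 0.00828j
  m=-4: Y*=-0.04898 - 0.09956j  Y=-0.02614 + 0.45685j  product 0.04677 - 0.01977j
  m=-3: Y*=0.30403 + 0.01516j  Y=-0.29925 - 0.13926j  product -0.08887 - 0.04688j
  m=-2: Y*=-0.28138 + 0.45200j  Y=-0.08755 + 0.08268j  product -0.01274 - 0.06284j
  m=-1: Y*=-0.20454 - 0.36827j  Y=-0.14404 - 0.36231j  product -0.10396 + 0.12715j
  m=+0: Y*=-0.24539 + 0.00000j  Y=-0.00335 + 0.00000j  product 0.00082 + 0.00000j
  m=+1: Y*=0.20454 - 0.36827j  Y=0.14404 - 0.36231j  product -0.10396 - 0.12715j
  m=+2: Y*=-0.28138 - 0.45200j  Y=-0.08755 - 0.08268j  product -0.01274 + 0.06284j
  m=+3: Y*=-0.30403 + 0.01516j  Y=0.29925 - 0.13926j  product -0.08887 + 0.04688j
  m=+4: Y*=-0.04898 + 0.09956j  Y=-0.02614 - 0.45685j  product 0.04677 + 0.01977j
  m=+5: Y*=0.01598 + 0.02303j  Y=-0.29213 - 0.09722j  product -0.00243 - 0.00828j
  m=+6: Y*=0.00488 - 0.00049j  Y=-0.08202 + 0.09744j  product -0.00035 + 0.00052j
  m=+7: Y*=0.00021 - 0.00049j  Y=0.01460 + 0.02720j  product 0.00002 - 0.00000j
Total Σ_m = -0.32233 + 0.00000j. Multiply by 0.837758: -0.27003 + 0.00000j. P_7(cos γ) = -0.270032

-0.270032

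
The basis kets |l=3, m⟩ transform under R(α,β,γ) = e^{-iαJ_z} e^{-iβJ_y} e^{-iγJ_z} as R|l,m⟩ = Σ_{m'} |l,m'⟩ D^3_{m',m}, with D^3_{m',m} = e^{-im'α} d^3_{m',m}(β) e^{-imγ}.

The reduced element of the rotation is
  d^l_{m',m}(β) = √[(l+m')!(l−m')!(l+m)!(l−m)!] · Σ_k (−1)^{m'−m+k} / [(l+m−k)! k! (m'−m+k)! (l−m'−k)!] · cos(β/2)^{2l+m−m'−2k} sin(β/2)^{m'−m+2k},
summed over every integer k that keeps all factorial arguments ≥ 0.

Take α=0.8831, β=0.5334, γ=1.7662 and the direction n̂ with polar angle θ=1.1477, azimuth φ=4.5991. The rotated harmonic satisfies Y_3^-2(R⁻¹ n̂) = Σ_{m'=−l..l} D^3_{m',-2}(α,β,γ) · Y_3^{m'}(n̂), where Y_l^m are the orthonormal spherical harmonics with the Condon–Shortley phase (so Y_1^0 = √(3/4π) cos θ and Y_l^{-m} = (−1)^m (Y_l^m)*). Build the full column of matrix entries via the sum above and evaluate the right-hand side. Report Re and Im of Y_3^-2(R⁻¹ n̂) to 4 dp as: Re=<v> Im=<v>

Need the full column D^3_{m',-2} for m'=−3..3 at α=0.8831, β=0.5334, γ=1.7662.
cos(β/2)=0.964646, sin(β/2)=0.263550
d^3_{-3,-2}: single k=1 term ⇒ +0.539234;  D = +0.536460-0.054630i
d^3_{-2,-2}: k∈[0..1] ⇒ +0.805763 -0.300723 = +0.505041;  D = +0.279393-0.420720i
d^3_{-1,-2}: k∈[0..1] ⇒ -0.696148 +0.103925 = -0.592223;  D = +0.173253+0.566314i
d^3_{0,-2}: k∈[0..1] ⇒ +0.329425 -0.024589 = +0.304836;  D = -0.281852-0.116123i
d^3_{1,-2}: k∈[0..1] ⇒ -0.103925 +0.003879 = -0.100046;  D = +0.088166-0.047287i
d^3_{2,-2}: k∈[0..1] ⇒ +0.022447 -0.000335 = +0.022112;  D = -0.004293+0.021691i
d^3_{3,-2}: single k=0 term ⇒ -0.003004;  D = -0.001907-0.002322i
Y_3^{m'}(θ=1.1477,φ=4.5991) and Σ D·Y over m':
  (+0.5365-0.0546i)·(+0.1054-0.2982i)  (+0.2794-0.4207i)·(-0.3400-0.0784i)  (+0.1733+0.5663i)·(+0.0052-0.0460i)  (-0.2819-0.1161i)·(-0.3305+0.0000i)  (+0.0882-0.0473i)·(-0.0052-0.0460i)  (-0.0043+0.0217i)·(-0.3400+0.0784i)  (-0.0019-0.0023i)·(-0.1054-0.2982i)
Y_3^-2(R⁻¹ n̂) = +0.029063-0.021937i

Re=0.0291 Im=-0.0219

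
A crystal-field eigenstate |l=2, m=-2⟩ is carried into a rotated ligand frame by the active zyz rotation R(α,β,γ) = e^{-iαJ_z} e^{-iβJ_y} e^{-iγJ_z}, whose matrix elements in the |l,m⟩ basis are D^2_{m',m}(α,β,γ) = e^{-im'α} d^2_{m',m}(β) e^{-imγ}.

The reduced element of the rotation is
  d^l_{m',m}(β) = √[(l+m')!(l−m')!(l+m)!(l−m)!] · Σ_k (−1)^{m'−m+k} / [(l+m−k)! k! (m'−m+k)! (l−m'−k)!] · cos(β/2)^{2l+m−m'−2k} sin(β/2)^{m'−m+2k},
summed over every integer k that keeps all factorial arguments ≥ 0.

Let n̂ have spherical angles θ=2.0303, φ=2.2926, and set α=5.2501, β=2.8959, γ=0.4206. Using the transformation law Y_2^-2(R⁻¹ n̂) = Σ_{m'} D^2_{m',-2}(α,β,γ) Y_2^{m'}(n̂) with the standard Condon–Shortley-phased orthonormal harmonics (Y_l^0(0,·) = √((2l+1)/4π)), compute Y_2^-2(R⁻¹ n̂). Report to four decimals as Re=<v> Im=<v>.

Need the full column D^2_{m',-2} for m'=−2..2 at α=5.2501, β=2.8959, γ=0.4206.
cos(β/2)=0.122538, sin(β/2)=0.992464
d^2_{-2,-2}: single k=0 term ⇒ +0.000225;  D = +0.000076-0.000212i
d^2_{-1,-2}: single k=0 term ⇒ -0.003652;  D = -0.003585+0.000697i
d^2_{0,-2}: single k=0 term ⇒ +0.036228;  D = +0.024148+0.027006i
d^2_{1,-2}: single k=0 term ⇒ -0.239576;  D = +0.071598-0.228627i
d^2_{2,-2}: single k=0 term ⇒ +0.970195;  D = -0.943704+0.225169i
Y_2^{m'}(θ=2.0303,φ=2.2926) and Σ D·Y over m':
  (+0.0001-0.0002i)·(-0.0394+0.3078i)  (-0.0036+0.0007i)·(+0.2029+0.2305i)  (+0.0241+0.0270i)·(-0.1293+0.0000i)  (+0.0716-0.2286i)·(-0.2029+0.2305i)  (-0.9437+0.2252i)·(-0.0394-0.3078i)
Y_2^-2(R⁻¹ n̂) = +0.140673+0.340348i

Re=0.1407 Im=0.3403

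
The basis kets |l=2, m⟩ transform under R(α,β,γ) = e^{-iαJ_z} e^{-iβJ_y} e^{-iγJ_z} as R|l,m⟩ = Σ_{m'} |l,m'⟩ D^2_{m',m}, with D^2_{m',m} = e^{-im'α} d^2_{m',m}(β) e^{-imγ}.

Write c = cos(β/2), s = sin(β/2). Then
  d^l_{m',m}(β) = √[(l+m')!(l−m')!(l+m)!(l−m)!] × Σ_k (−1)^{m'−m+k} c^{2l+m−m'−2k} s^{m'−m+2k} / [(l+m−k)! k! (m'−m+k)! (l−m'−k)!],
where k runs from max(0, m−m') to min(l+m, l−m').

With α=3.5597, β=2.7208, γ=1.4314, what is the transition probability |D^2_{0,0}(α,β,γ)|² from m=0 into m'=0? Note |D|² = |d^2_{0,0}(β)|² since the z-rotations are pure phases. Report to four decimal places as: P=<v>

D^2_{0,0}(3.5597,2.7208,1.4314) = e^{-i·0·3.5597}·d^2_{0,0}(2.7208)·e^{-i·0·1.4314}. Compute d first:
With c≡cos(β/2)=0.208848 and s≡sin(β/2)=0.977948, N=[2·2·2·2]^{1/2}=4.000000
k: max(0,(0)−(0))=0 … min(2+(0),2−(0))=2
  k=0: (−1)^0·4.0000/(4)·0.2088^4·0.9779^0 = +0.001902
  k=1: (−1)^1·4.0000/(1)·0.2088^2·0.9779^2 = -0.166859
  k=2: (−1)^2·4.0000/(4)·0.2088^0·0.9779^4 = +0.914668
d^2_{0,0}(2.7208) = +0.001902 -0.166859 +0.914668 = +0.749711
|D^2_{0,0}|² = |d^2_{0,0}(β)|² = (+0.749711)² = 0.562067 (the z-rotation phases have unit modulus)

P=0.5621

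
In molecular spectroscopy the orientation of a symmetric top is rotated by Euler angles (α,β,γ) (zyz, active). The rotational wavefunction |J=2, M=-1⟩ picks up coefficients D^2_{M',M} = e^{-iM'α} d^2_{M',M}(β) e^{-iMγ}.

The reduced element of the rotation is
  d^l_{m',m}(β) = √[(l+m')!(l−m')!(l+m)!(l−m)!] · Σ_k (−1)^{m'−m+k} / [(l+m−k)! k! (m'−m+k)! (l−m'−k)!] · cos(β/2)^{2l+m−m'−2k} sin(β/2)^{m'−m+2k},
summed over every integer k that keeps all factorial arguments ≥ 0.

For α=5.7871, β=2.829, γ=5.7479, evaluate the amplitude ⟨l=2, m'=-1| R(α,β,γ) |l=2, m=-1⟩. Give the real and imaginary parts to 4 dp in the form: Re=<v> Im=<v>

Re=-0.0361 Im=0.0604

Split into d^2_{-1,-1}(β=2.8290) × two z-phases.
With c≡cos(β/2)=0.155661 and s≡sin(β/2)=0.987811, N=[1·6·1·6]^{1/2}=6.000000
k∈{0,1} keeps every argument non-negative
  k=0: (−1)^0·6.0000/(6)·0.1557^4·0.9878^0 = +0.000587
  k=1: (−1)^1·6.0000/(2)·0.1557^2·0.9878^2 = -0.070929
d^2_{-1,-1}(2.8290) = +0.000587 -0.070929 = -0.070342
D = (+0.879453-0.475986i)·(-0.070342)·(+0.860123-0.510086i) = -0.036131+0.060354i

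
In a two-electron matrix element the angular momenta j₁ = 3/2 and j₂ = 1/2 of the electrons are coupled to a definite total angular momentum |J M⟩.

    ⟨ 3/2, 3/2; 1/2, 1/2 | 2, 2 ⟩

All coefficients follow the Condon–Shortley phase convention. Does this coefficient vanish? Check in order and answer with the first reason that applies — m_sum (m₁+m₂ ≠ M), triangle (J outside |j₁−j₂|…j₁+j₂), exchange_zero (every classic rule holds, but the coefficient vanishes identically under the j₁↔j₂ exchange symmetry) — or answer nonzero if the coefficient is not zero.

nonzero

m-sum: m₁+m₂ = 3/2+1/2 = 2, M = 2  ✓
triangle: |j₁−j₂| = 1 ≤ J = 2 ≤ j₁+j₂ = 2  ✓
exchange: j₁≠j₂ or m₁≠m₂ — the exchange symmetry imposes no constraint here
value check: CG = +1 = +1.000000 ≠ 0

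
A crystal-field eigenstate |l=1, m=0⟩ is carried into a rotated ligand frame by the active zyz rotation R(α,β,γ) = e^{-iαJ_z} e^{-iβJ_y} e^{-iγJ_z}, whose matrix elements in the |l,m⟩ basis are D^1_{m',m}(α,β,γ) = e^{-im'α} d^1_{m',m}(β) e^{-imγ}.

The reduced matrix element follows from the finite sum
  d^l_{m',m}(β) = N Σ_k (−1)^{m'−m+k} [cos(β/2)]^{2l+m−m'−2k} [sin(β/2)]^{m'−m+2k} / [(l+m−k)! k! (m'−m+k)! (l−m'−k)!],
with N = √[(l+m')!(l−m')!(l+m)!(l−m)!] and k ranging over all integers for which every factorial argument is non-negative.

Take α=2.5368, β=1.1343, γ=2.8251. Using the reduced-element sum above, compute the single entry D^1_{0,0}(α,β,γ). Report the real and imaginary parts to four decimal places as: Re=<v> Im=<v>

Re=0.4228 Im=0.0000

D^1_{0,0}(2.5368,1.1343,2.8251) = e^{-i·0·2.5368}·d^1_{0,0}(1.1343)·e^{-i·0·2.8251}. Compute d first:
Half-angle: c=0.843436, s=0.537230. N=√(1·1·1·1)=1.000000
k: max(0,(0)−(0))=0 … min(1+(0),1−(0))=1
  k=0: (−1)^0·1.0000/(1)·0.8434^2·0.5372^0 = +0.711383
  k=1: (−1)^1·1.0000/(1)·0.8434^0·0.5372^2 = -0.288617
d^1_{0,0}(1.1343) = +0.711383 -0.288617 = +0.422767
Phases: e^{-i·(0)·2.5368}=+1.000000+0.000000i, e^{-i·(0)·2.8251}=+1.000000+0.000000i ⇒ D=+0.422767+0.000000i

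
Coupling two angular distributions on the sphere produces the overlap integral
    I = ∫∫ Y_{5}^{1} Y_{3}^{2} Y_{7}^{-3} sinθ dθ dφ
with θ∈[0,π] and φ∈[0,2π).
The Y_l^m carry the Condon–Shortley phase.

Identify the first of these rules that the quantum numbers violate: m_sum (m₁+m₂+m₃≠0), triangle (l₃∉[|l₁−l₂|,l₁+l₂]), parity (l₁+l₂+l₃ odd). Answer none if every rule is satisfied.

parity

Σmᵢ = 0  ✓
l₃∈[|l₁−l₂|,l₁+l₂]=[2,8], have l₃=7  ✓
Σlᵢ = 15 ⇒ odd  ✗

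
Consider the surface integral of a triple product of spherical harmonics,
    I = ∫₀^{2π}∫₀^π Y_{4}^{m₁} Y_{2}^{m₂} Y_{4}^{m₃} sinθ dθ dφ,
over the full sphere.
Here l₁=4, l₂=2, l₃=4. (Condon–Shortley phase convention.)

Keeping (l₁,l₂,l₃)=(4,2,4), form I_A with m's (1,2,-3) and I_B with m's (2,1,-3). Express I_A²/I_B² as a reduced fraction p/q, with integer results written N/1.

l's match ⇒ only the (l;m) 3-j factors differ between A and B.
A: triangle coeff Δ(4,2,4) = 1/13860; Σ_t [2,2]: t=2:+1/480 = 1/480; (3j)²=3/110 [(4 2 4; 1 2 -3)], sign=-1
B: triangle coeff Δ(4,2,4) = 1/13860; Σ_t [1,2]: t=1:−1/240 t=2:+1/1440 = -1/288; (3j)²=5/132 [(4 2 4; 2 1 -3)], sign=+1
I_A²/I_B² = (3/110)/(5/132) = 18/25

18/25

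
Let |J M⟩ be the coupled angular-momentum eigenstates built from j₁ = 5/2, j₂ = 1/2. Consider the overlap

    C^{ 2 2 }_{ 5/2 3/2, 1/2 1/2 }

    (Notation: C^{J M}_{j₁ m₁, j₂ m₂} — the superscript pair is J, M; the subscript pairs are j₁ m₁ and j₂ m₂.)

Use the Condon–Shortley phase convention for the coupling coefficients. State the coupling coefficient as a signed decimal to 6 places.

triangle: 1!×4!×0!/6! = 24/720
(j±m)!: 4!×1!×1!×0!×4!×0! = 576
prefactor² = (2J+1)×Δ×N² = 96
  k=1: −1/(1!×0!×0!×0!×4!×0!) = -1/24
Σ = -1/24  ⇒  CG² = 96×(-1/24)² = 1/6
CG = −√(1/6) = -0.408248

-0.408248  (= −√(1/6))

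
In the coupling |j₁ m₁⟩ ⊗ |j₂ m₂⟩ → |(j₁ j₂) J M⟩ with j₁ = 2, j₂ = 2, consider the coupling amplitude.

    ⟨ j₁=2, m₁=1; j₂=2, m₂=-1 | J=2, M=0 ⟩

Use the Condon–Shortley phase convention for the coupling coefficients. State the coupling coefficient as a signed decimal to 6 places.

j₁+j₂−J=2  J+j₁−j₂=2  J−j₁+j₂=2  j₁+j₂+J+1=7
(j₁±m₁, j₂±m₂, J±M) = (3,1,1,3,2,2)
P² = 8/7
sum k=0..1:
  [0] +1/2 = 1/2
  [1] −1/4 = -1/4
S = 1/4
C² = P²·S² = 1/14 ; C = +0.267261

+0.267261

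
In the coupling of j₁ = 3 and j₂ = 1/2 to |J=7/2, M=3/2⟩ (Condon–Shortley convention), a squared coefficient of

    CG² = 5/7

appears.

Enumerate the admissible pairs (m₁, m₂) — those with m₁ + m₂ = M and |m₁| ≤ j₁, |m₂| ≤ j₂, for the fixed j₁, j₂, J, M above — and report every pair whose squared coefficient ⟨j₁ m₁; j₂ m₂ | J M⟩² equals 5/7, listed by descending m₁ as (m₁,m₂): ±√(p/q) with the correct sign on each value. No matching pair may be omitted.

Admissible pairs with m₁+m₂ = M = 3/2: (1,1/2), (2,-1/2)
  (m₁,m₂)=(2,-1/2): CG² = 2/7, CG = +√(2/7)
  (m₁,m₂)=(1,1/2): CG² = 5/7, CG = +√(5/7)   ← matches the target
Pairs with CG² = 5/7: (1,1/2): +√(5/7)

(1,1/2): +√(5/7)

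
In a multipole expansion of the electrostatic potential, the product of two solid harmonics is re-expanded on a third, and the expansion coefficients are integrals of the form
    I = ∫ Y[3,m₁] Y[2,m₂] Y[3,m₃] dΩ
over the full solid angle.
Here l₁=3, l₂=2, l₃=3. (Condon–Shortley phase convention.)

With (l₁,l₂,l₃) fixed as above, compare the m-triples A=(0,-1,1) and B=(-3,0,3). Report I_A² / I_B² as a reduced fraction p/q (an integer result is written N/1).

2/25

Shared (l₁,l₂,l₃)=(3,2,3): N and (l;000)² cancel in I_A²/I_B².
A: Δ = 2!·4!·2!/9! = 1/3780; Racah Σ t=0..1: t=0:+1/12 t=1:−1/8 = -1/24; ⇒ 3j(3 2 3; 0 -1 1)² = 1/210, sgn -1
B: Δ = 2!·4!·2!/9! = 1/3780; Racah Σ t=2..2: t=2:+1/96 = 1/96; ⇒ 3j(3 2 3; -3 0 3)² = 5/84, sgn +1
I_A²/I_B² = (1/210)/(5/84) = 2/25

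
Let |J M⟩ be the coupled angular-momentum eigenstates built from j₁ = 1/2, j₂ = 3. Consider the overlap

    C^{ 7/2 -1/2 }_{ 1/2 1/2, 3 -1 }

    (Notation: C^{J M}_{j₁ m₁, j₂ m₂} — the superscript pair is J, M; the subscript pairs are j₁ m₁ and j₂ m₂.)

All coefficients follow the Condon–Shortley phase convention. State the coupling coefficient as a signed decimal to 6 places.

triangle: 0!·1!·6!/8! = 720/40320
(j±m)!: 1!·0!·2!·4!·3!·4! = 6912
prefactor² = (2J+1)·Δ·N² = 6912/7
  k=0: +1/(0!·0!·0!·2!·1!·4!) = 1/48
Σ = 1/48  ⇒  CG² = 6912/7·(1/48)² = 3/7
CG = +√(3/7) = +0.654654

+√(3/7) = +0.654654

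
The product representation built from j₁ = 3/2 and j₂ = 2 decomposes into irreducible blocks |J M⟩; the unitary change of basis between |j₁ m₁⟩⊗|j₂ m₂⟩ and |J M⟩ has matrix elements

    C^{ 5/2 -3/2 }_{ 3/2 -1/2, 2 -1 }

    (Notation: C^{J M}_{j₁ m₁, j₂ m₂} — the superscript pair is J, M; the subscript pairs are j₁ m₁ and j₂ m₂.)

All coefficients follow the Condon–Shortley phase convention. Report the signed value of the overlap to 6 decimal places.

+√(1/35) = +0.169031

j₁+j₂−J=1  J+j₁−j₂=2  J−j₁+j₂=3  j₁+j₂+J+1=7
(j₁±m₁, j₂±m₂, J±M) = (1,2,1,3,1,4)
P² = 144/35
sum k=0..1:
  [0] +1/4 = 1/4
  [1] −1/6 = -1/6
S = 1/12
C² = P²·S² = 1/35 ; C = +0.169031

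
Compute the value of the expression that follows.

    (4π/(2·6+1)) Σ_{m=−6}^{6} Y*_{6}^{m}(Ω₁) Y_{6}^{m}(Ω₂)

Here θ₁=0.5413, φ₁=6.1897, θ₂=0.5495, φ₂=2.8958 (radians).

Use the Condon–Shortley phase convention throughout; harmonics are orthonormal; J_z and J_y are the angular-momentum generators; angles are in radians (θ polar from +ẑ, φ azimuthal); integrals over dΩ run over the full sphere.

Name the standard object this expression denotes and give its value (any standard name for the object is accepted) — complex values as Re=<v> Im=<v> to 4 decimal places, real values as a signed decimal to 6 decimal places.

Legendre polynomial (addition theorem), +0.331966

This sum is the spherical-harmonic addition theorem: it equals the Legendre polynomial P_l(cos γ) of the angle γ between the two directions.
Expand P_6 via completeness: Σ_{m} conj(Y_{6,m}) at Ω₁ times Y_{6,m} at Ω₂ —
  term(m=-6) = 0.00005 + 0.00007j   from Y*(Ω₁)=0.00765 - 0.00481j, Y(Ω₂)=0.00094 + 0.00976j
  term(m=-5) = -0.00209 - 0.00199j   from Y*(Ω₁)=0.04650 - 0.02347j, Y(Ω₂)=-0.01859 - 0.05224j
  term(m=-4) = 0.02713 + 0.01893j   from Y*(Ω₁)=0.16573 - 0.06503j, Y(Ω₂)=0.10300 + 0.15463j
  term(m=-3) = -0.13773 - 0.06771j   from Y*(Ω₁)=0.37276 - 0.10737j, Y(Ω₂)=-0.29286 - 0.26600j
  term(m=-2) = 0.21938 + 0.06897j   from Y*(Ω₁)=0.47430 - 0.08973j, Y(Ω₂)=0.41999 + 0.22487j
  term(m=-1) = -0.01612 - 0.00247j   from Y*(Ω₁)=0.13920 - 0.01305j, Y(Ω₂)=-0.11316 - 0.02839j
  term(m=+0) = 0.16218 + 0.00000j   from Y*(Ω₁)=-0.39932 + 0.00000j, Y(Ω₂)=-0.40613 + 0.00000j
  term(m=+1) = -0.01612 + 0.00247j   from Y*(Ω₁)=-0.13920 - 0.01305j, Y(Ω₂)=0.11316 - 0.02839j
  term(m=+2) = 0.21938 - 0.06897j   from Y*(Ω₁)=0.47430 + 0.08973j, Y(Ω₂)=0.41999 - 0.22487j
  term(m=+3) = -0.13773 + 0.06771j   from Y*(Ω₁)=-0.37276 - 0.10737j, Y(Ω₂)=0.29286 - 0.26600j
  term(m=+4) = 0.02713 - 0.01893j   from Y*(Ω₁)=0.16573 + 0.06503j, Y(Ω₂)=0.10300 - 0.15463j
  term(m=+5) = -0.00209 + 0.00199j   from Y*(Ω₁)=-0.04650 - 0.02347j, Y(Ω₂)=0.01859 - 0.05224j
  term(m=+6) = 0.00005 - 0.00007j   from Y*(Ω₁)=0.00765 + 0.00481j, Y(Ω₂)=0.00094 - 0.00976j
Total Σ_m = 0.34342 - 0.00000j. Multiply by 0.966644: 0.33197 - 0.00000j. P_6(cos γ) = 0.331966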